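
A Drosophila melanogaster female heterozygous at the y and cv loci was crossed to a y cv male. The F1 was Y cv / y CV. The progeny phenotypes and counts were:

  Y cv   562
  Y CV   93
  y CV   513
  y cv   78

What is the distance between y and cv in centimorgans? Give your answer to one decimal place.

The recombinant classes are Y CV and y cv: 93 + 78 = 171.
Recombination frequency = 171/1246 = 0.1372 ≈ 13.7%, i.e. 13.7 centimorgans.

13.7 centimorgans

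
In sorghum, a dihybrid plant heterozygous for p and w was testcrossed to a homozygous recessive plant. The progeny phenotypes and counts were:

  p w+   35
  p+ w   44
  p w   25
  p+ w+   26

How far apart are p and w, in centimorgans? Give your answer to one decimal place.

The two most frequent classes, p+ w (44) and p w+ (35), are the parental types, so the F1 was p+ w / p w+.
The recombinant classes are p+ w+ and p w: 26 + 25 = 51.
Recombination frequency = 51/130 = 0.3923 ≈ 39.2%, i.e. 39.2 centimorgans.

39.2 centimorgans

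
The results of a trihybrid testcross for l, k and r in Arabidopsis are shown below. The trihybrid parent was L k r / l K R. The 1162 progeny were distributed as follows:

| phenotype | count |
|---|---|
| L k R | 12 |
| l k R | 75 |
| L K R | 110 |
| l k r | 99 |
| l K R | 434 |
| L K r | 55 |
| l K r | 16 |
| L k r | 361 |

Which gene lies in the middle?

The two rarest classes, L k R and l K r, are the double crossovers. Comparing them with the parentals, only the r allele has switched, so r is the middle locus and the order is k – r – l.

r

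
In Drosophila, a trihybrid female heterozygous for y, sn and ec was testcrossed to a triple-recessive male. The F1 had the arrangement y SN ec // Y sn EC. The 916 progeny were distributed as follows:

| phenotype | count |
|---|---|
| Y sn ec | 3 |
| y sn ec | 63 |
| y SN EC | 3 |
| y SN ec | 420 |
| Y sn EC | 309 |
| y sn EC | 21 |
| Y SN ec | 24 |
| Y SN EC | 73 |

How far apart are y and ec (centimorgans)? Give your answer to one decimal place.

The two rarest classes, y SN EC and Y sn ec, are the double crossovers. Comparing them with the parentals, only the ec allele has switched, so ec is the middle locus and the order is y – ec – sn.
Crossovers in the y–ec interval produce the single-crossover classes Y SN ec and y sn EC (24 + 21 = 45) plus the double crossovers (6).
RF(y–ec) = (45 + 6) / 916 = 51/916 = 0.0557 → 5.6 centimorgans.

5.6 centimorgans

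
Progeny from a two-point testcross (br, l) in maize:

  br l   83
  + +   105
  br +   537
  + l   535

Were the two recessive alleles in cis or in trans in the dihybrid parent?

trans

The two most frequent classes are + l (535) and br + (537); these are the parental (non-recombinant) types.
So the F1 carried + l on one chromosome and br + on the other — the recessive alleles are on opposite chromosomes (trans / repulsion).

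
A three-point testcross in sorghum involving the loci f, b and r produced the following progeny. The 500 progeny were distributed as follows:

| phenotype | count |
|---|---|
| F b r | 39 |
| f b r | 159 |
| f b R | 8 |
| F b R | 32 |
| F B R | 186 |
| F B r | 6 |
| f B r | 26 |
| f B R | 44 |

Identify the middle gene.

r

The two most frequent reciprocal classes, f b r and F B R, are the parental types, so the F1 was f b r / F B R.
The two rarest classes, f b R and F B r, are the double crossovers. Comparing them with the parentals, only the r allele has switched, so r is the middle locus and the order is f – r – b.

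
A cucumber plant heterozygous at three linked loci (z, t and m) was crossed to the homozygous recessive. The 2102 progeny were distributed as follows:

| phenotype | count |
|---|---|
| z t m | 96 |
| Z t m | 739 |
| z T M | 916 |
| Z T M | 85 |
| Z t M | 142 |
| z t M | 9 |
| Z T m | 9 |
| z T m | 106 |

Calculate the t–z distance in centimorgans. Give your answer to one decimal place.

9.5 centimorgans

The two most frequent reciprocal classes, Z t m and z T M, are the parental types, so the F1 was Z t m / z T M.
The two rarest classes, Z T m and z t M, are the double crossovers. Comparing them with the parentals, only the t allele has switched, so t is the middle locus and the order is z – t – m.
Crossovers in the z–t interval produce the single-crossover classes z t m and Z T M (96 + 85 = 181) plus the double crossovers (18).
RF(z–t) = (181 + 18) / 2102 = 199/2102 = 0.0947 → 9.5 centimorgans.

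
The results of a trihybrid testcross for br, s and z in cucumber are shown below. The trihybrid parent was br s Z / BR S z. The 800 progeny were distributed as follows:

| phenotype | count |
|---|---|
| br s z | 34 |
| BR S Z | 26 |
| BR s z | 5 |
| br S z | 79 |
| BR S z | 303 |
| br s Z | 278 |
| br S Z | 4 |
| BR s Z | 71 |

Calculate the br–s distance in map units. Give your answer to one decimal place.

19.9 map units

The two rarest classes, br S Z and BR s z, are the double crossovers. Comparing them with the parentals, only the s allele has switched, so s is the middle locus and the order is br – s – z.
Crossovers in the br–s interval produce the single-crossover classes BR s Z and br S z (71 + 79 = 150) plus the double crossovers (9).
RF(br–s) = (150 + 9) / 800 = 159/800 = 0.1988 → 19.9 map units.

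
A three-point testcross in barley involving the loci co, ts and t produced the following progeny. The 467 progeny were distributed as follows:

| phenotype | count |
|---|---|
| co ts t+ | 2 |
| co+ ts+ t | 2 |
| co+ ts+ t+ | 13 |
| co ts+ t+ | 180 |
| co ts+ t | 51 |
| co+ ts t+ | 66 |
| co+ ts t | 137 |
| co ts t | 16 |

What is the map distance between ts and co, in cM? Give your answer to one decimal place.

7.1 cM

The two most frequent reciprocal classes, co+ ts t and co ts+ t+, are the parental types, so the F1 was co+ ts t / co ts+ t+.
The two rarest classes, co+ ts+ t and co ts t+, are the double crossovers. Comparing them with the parentals, only the ts allele has switched, so ts is the middle locus and the order is co – ts – t.
Crossovers in the co–ts interval produce the single-crossover classes co ts t and co+ ts+ t+ (16 + 13 = 29) plus the double crossovers (4).
RF(co–ts) = (29 + 4) / 467 = 33/467 = 0.0707 → 7.1 cM.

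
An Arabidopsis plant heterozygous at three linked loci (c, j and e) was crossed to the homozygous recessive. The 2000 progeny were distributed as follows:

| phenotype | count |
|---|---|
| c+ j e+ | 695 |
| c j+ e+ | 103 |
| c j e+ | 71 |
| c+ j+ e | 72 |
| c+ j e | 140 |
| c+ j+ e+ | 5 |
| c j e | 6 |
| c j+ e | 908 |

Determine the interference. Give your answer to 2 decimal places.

The two most frequent reciprocal classes, c j+ e and c+ j e+, are the parental types, so the F1 was c j+ e / c+ j e+.
The two rarest classes, c j e and c+ j+ e+, are the double crossovers. Comparing them with the parentals, only the j allele has switched, so j is the middle locus and the order is e – j – c.
e–j: (243 + 11)/2000 = 0.1270; j–c: (143 + 11)/2000 = 0.0770.
Expected DCO frequency = 0.1270 × 0.0770 ≈ 0.00978; observed = 11/2000 ≈ 0.00550.
Coefficient of coincidence = 0.00550/0.00978 ≈ 0.56; interference = 1 − 0.56 = 0.44.

0.44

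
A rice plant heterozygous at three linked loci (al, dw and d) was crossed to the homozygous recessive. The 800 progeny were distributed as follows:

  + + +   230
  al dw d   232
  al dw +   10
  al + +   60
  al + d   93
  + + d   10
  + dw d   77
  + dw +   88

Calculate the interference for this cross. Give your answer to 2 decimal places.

0.49

The two most frequent reciprocal classes, + + + and al dw d, are the parental types, so the F1 was + + + / al dw d.
The two rarest classes, + + d and al dw +, are the double crossovers. Comparing them with the parentals, only the d allele has switched, so d is the middle locus and the order is al – d – dw.
al–d: (137 + 20)/800 = 0.1963; d–dw: (181 + 20)/800 = 0.2512.
Expected DCO frequency = 0.1963 × 0.2512 ≈ 0.04931; observed = 20/800 ≈ 0.02500.
Coefficient of coincidence = 0.02500/0.04931 ≈ 0.51; interference = 1 − 0.51 = 0.49.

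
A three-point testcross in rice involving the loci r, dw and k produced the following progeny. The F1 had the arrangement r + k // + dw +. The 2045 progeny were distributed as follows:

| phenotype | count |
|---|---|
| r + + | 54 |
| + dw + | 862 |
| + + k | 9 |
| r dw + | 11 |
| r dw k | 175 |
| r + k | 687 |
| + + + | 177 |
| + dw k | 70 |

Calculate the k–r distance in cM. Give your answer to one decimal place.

7.0 cM

The two rarest classes, + + k and r dw +, are the double crossovers. Comparing them with the parentals, only the r allele has switched, so r is the middle locus and the order is k – r – dw.
Crossovers in the k–r interval produce the single-crossover classes r + + and + dw k (54 + 70 = 124) plus the double crossovers (20).
RF(k–r) = (124 + 20) / 2045 = 144/2045 = 0.0704 → 7.0 cM.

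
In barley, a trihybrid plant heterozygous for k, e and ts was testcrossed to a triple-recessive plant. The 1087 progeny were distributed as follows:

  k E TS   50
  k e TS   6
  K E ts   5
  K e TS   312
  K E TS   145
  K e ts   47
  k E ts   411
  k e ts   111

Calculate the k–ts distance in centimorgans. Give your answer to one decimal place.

The two most frequent reciprocal classes, K e TS and k E ts, are the parental types, so the F1 was K e TS / k E ts.
The two rarest classes, k e TS and K E ts, are the double crossovers. Comparing them with the parentals, only the k allele has switched, so k is the middle locus and the order is ts – k – e.
Crossovers in the ts–k interval produce the single-crossover classes K e ts and k E TS (47 + 50 = 97) plus the double crossovers (11).
RF(ts–k) = (97 + 11) / 1087 = 108/1087 = 0.0994 → 9.9 centimorgans.

9.9 centimorgans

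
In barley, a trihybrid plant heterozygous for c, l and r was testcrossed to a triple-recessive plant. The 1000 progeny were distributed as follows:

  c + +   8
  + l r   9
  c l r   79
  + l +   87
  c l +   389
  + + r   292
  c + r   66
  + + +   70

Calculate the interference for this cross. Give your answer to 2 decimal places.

The two most frequent reciprocal classes, + + r and c l +, are the parental types, so the F1 was + + r / c l +.
The two rarest classes, + l r and c + +, are the double crossovers. Comparing them with the parentals, only the l allele has switched, so l is the middle locus and the order is r – l – c.
r–l: (149 + 17)/1000 = 0.1660; l–c: (153 + 17)/1000 = 0.1700.
Expected DCO frequency = 0.1660 × 0.1700 ≈ 0.02822; observed = 17/1000 ≈ 0.01700.
Coefficient of coincidence = 0.01700/0.02822 ≈ 0.60; interference = 1 − 0.60 = 0.40.

0.40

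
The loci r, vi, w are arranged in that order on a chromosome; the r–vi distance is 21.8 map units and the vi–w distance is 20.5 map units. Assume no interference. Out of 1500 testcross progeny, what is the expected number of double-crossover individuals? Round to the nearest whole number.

67

Map distances give recombination frequencies of 0.218 and 0.205 for the two intervals.
With no interference, expected double-crossover frequency = 0.218 × 0.205 = 0.04469.
Expected number = 0.04469 × 1500 = 67.03 ≈ 67.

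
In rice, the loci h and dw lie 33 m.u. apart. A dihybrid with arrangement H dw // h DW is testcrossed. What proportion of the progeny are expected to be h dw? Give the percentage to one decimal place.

16.5%

A map distance of 33 m.u. corresponds to a recombination frequency of 0.330.
The F1 is H dw / h DW, so h dw is a recombinant gamete class with expected frequency r/2 = 0.330/2 = 0.1650.
That is 0.1650 = 16.5% of the progeny.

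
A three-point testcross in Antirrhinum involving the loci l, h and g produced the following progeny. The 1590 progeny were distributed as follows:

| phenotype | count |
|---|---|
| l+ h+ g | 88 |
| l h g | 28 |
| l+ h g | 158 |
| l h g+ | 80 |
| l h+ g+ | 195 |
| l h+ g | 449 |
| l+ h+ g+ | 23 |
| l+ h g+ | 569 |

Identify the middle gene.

h

The two most frequent reciprocal classes, l+ h g+ and l h+ g, are the parental types, so the F1 was l+ h g+ / l h+ g.
The two rarest classes, l+ h+ g+ and l h g, are the double crossovers. Comparing them with the parentals, only the h allele has switched, so h is the middle locus and the order is g – h – l.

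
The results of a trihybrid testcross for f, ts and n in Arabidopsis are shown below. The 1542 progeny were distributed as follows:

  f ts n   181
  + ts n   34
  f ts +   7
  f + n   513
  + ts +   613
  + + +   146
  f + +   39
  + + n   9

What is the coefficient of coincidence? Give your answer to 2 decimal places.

The two most frequent reciprocal classes, f + n and + ts +, are the parental types, so the F1 was f + n / + ts +.
The two rarest classes, + + n and f ts +, are the double crossovers. Comparing them with the parentals, only the f allele has switched, so f is the middle locus and the order is ts – f – n.
ts–f: (327 + 16)/1542 = 0.2224; f–n: (73 + 16)/1542 = 0.0577.
Expected DCO frequency = 0.2224 × 0.0577 ≈ 0.01283; observed = 16/1542 ≈ 0.01038.
Coefficient of coincidence = 0.01038/0.01283 ≈ 0.81.

0.81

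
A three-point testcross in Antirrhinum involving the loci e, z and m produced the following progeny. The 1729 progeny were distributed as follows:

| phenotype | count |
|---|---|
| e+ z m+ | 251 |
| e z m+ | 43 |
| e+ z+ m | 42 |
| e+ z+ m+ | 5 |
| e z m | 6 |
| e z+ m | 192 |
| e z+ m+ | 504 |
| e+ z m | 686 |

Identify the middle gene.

The two most frequent reciprocal classes, e z+ m+ and e+ z m, are the parental types, so the F1 was e z+ m+ / e+ z m.
The two rarest classes, e+ z+ m+ and e z m, are the double crossovers. Comparing them with the parentals, only the e allele has switched, so e is the middle locus and the order is m – e – z.

e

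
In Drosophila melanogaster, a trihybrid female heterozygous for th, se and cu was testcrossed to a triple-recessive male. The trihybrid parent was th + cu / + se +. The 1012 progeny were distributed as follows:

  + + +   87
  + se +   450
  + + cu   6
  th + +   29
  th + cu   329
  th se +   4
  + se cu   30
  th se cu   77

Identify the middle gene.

The two rarest classes, + + cu and th se +, are the double crossovers. Comparing them with the parentals, only the th allele has switched, so th is the middle locus and the order is se – th – cu.

th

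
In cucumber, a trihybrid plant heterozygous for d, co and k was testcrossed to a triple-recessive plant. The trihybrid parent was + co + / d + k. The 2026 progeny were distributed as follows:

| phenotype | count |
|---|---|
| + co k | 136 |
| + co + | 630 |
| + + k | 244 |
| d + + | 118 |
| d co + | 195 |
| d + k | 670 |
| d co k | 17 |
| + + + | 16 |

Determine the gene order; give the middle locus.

co

The two rarest classes, + + + and d co k, are the double crossovers. Comparing them with the parentals, only the co allele has switched, so co is the middle locus and the order is d – co – k.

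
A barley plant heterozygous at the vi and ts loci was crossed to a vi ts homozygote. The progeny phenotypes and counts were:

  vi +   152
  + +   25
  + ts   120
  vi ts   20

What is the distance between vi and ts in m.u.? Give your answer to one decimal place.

14.2 m.u.

The two most frequent classes, + ts (120) and vi + (152), are the parental types, so the F1 was + ts / vi +.
The recombinant classes are + + and vi ts: 25 + 20 = 45.
Recombination frequency = 45/317 = 0.1420 ≈ 14.2%, i.e. 14.2 m.u.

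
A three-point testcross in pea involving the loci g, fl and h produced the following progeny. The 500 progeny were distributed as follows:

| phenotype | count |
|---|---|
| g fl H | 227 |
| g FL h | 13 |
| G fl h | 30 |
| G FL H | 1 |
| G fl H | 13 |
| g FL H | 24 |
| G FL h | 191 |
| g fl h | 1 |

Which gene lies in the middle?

The two most frequent reciprocal classes, G FL h and g fl H, are the parental types, so the F1 was G FL h / g fl H.
The two rarest classes, G FL H and g fl h, are the double crossovers. Comparing them with the parentals, only the h allele has switched, so h is the middle locus and the order is g – h – fl.

h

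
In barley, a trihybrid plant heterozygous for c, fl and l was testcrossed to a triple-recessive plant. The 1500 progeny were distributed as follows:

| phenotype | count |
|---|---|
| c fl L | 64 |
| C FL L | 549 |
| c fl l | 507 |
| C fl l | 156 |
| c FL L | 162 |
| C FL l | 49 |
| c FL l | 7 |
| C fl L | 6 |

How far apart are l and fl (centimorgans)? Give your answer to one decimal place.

The two most frequent reciprocal classes, c fl l and C FL L, are the parental types, so the F1 was c fl l / C FL L.
The two rarest classes, c FL l and C fl L, are the double crossovers. Comparing them with the parentals, only the fl allele has switched, so fl is the middle locus and the order is l – fl – c.
Crossovers in the l–fl interval produce the single-crossover classes c fl L and C FL l (64 + 49 = 113) plus the double crossovers (13).
RF(l–fl) = (113 + 13) / 1500 = 126/1500 = 0.0840 → 8.4 centimorgans.

8.4 centimorgans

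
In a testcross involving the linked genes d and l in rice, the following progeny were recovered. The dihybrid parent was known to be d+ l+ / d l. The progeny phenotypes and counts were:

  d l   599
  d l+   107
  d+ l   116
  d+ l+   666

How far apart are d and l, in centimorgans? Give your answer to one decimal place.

15.0 centimorgans

The recombinant classes are d+ l and d l+: 116 + 107 = 223.
Recombination frequency = 223/1488 = 0.1499 ≈ 15.0%, i.e. 15.0 centimorgans.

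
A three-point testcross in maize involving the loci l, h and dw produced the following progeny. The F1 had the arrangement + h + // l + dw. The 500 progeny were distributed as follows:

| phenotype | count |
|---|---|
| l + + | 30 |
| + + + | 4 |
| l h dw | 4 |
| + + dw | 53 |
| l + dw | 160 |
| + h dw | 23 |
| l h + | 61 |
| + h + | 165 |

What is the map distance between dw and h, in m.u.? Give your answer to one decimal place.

The two rarest classes, + + + and l h dw, are the double crossovers. Comparing them with the parentals, only the h allele has switched, so h is the middle locus and the order is l – h – dw.
Crossovers in the h–dw interval produce the single-crossover classes + h dw and l + + (23 + 30 = 53) plus the double crossovers (8).
RF(h–dw) = (53 + 8) / 500 = 61/500 = 0.1220 → 12.2 m.u.

12.2 m.u.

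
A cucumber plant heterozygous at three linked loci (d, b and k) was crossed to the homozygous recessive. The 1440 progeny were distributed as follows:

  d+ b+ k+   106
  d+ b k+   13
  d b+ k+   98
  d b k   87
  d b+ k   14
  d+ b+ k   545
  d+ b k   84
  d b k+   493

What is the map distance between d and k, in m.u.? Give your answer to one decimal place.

15.3 m.u.

The two most frequent reciprocal classes, d b k+ and d+ b+ k, are the parental types, so the F1 was d b k+ / d+ b+ k.
The two rarest classes, d+ b k+ and d b+ k, are the double crossovers. Comparing them with the parentals, only the d allele has switched, so d is the middle locus and the order is b – d – k.
Crossovers in the d–k interval produce the single-crossover classes d b k and d+ b+ k+ (87 + 106 = 193) plus the double crossovers (27).
RF(d–k) = (193 + 27) / 1440 = 220/1440 = 0.1528 → 15.3 m.u.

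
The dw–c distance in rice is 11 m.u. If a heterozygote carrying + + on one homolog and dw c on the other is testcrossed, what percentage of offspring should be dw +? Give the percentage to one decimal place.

A map distance of 11 m.u. corresponds to a recombination frequency of 0.110.
The F1 is + + / dw c, so dw + is a recombinant gamete class with expected frequency r/2 = 0.110/2 = 0.0550.
That is 0.0550 = 5.5% of the progeny.

5.5%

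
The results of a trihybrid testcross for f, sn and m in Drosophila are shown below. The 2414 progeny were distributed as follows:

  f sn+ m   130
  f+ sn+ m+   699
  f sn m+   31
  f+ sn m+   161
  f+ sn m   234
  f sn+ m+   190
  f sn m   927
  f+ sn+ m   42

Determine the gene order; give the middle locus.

The two most frequent reciprocal classes, f sn m and f+ sn+ m+, are the parental types, so the F1 was f sn m / f+ sn+ m+.
The two rarest classes, f sn m+ and f+ sn+ m, are the double crossovers. Comparing them with the parentals, only the m allele has switched, so m is the middle locus and the order is f – m – sn.

m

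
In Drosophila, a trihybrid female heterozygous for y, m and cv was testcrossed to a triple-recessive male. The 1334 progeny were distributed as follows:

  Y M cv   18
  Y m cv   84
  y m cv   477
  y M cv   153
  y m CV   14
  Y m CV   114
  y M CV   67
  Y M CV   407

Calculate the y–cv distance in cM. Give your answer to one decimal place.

13.7 cM

The two most frequent reciprocal classes, y m cv and Y M CV, are the parental types, so the F1 was y m cv / Y M CV.
The two rarest classes, y m CV and Y M cv, are the double crossovers. Comparing them with the parentals, only the cv allele has switched, so cv is the middle locus and the order is y – cv – m.
Crossovers in the y–cv interval produce the single-crossover classes Y m cv and y M CV (84 + 67 = 151) plus the double crossovers (32).
RF(y–cv) = (151 + 32) / 1334 = 183/1334 = 0.1372 → 13.7 cM.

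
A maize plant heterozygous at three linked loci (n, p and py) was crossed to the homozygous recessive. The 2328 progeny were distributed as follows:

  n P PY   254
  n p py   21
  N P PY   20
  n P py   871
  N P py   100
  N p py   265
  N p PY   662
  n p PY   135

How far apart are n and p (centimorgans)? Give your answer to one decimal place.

The two most frequent reciprocal classes, N p PY and n P py, are the parental types, so the F1 was N p PY / n P py.
The two rarest classes, N P PY and n p py, are the double crossovers. Comparing them with the parentals, only the p allele has switched, so p is the middle locus and the order is py – p – n.
Crossovers in the p–n interval produce the single-crossover classes n p PY and N P py (135 + 100 = 235) plus the double crossovers (41).
RF(p–n) = (235 + 41) / 2328 = 276/2328 = 0.1186 → 11.9 centimorgans.

11.9 centimorgans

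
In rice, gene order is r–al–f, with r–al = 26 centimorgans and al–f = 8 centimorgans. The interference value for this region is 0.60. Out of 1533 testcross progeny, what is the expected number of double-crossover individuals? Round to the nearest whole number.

13

Map distances give recombination frequencies of 0.260 and 0.080 for the two intervals.
With interference 0.60 (so coincidence = 0.40), expected double-crossover frequency = 0.260 × 0.080 × 0.40 = 0.00832.
Expected number = 0.00832 × 1533 = 12.75 ≈ 13.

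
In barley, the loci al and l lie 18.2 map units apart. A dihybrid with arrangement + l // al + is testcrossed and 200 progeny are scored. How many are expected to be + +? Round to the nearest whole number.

A map distance of 18.2 map units corresponds to a recombination frequency of 0.182.
The F1 is + l / al +, so + + is a recombinant gamete class with expected frequency r/2 = 0.182/2 = 0.0910.
Expected number = 0.0910 × 200 = 18.20 ≈ 18.

18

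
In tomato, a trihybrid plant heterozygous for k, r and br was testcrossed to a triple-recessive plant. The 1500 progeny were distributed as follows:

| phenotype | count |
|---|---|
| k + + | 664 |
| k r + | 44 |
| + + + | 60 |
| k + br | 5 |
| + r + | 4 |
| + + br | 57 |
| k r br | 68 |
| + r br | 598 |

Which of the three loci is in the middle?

br

The two most frequent reciprocal classes, + r br and k + +, are the parental types, so the F1 was + r br / k + +.
The two rarest classes, + r + and k + br, are the double crossovers. Comparing them with the parentals, only the br allele has switched, so br is the middle locus and the order is k – br – r.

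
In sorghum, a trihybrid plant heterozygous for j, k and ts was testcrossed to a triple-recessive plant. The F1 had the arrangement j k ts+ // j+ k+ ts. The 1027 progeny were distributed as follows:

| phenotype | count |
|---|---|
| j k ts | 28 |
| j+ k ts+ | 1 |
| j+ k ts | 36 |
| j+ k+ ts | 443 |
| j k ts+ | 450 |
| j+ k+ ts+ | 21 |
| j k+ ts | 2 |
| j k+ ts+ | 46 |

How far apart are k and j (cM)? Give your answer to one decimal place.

The two rarest classes, j+ k ts+ and j k+ ts, are the double crossovers. Comparing them with the parentals, only the j allele has switched, so j is the middle locus and the order is k – j – ts.
Crossovers in the k–j interval produce the single-crossover classes j k+ ts+ and j+ k ts (46 + 36 = 82) plus the double crossovers (3).
RF(k–j) = (82 + 3) / 1027 = 85/1027 = 0.0828 → 8.3 cM.

8.3 cM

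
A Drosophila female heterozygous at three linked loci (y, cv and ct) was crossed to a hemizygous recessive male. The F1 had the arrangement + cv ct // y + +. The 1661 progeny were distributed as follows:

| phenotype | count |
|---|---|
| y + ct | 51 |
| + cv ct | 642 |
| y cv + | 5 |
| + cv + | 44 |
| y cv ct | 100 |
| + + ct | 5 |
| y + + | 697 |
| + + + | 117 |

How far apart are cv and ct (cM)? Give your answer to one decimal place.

The two rarest classes, + + ct and y cv +, are the double crossovers. Comparing them with the parentals, only the cv allele has switched, so cv is the middle locus and the order is y – cv – ct.
Crossovers in the cv–ct interval produce the single-crossover classes + cv + and y + ct (44 + 51 = 95) plus the double crossovers (10).
RF(cv–ct) = (95 + 10) / 1661 = 105/1661 = 0.0632 → 6.3 cM.

6.3 cM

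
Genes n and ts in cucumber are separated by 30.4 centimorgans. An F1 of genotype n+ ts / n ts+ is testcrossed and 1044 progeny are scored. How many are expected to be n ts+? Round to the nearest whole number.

363

A map distance of 30.4 centimorgans corresponds to a recombination frequency of 0.304.
The F1 is n+ ts / n ts+, so n ts+ is a parental gamete class with expected frequency (1 − r)/2 = 0.696/2 = 0.3480.
Expected number = 0.3480 × 1044 = 363.31 ≈ 363.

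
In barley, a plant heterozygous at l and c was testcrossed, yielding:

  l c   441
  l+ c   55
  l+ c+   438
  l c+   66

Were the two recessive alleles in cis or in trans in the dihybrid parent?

cis

The two most frequent classes are l+ c+ (438) and l c (441); these are the parental (non-recombinant) types.
So the F1 carried l+ c+ on one chromosome and l c on the other — the recessive alleles are on the same chromosome (cis / coupling).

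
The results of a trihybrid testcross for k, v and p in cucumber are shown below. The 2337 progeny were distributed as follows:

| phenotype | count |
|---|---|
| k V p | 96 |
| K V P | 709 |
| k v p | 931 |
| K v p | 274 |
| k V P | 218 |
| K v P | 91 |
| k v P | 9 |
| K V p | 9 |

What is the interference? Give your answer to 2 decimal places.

0.60

The two most frequent reciprocal classes, k v p and K V P, are the parental types, so the F1 was k v p / K V P.
The two rarest classes, k v P and K V p, are the double crossovers. Comparing them with the parentals, only the p allele has switched, so p is the middle locus and the order is k – p – v.
k–p: (492 + 18)/2337 = 0.2182; p–v: (187 + 18)/2337 = 0.0877.
Expected DCO frequency = 0.2182 × 0.0877 ≈ 0.01914; observed = 18/2337 ≈ 0.00770.
Coefficient of coincidence = 0.00770/0.01914 ≈ 0.40; interference = 1 − 0.40 = 0.60.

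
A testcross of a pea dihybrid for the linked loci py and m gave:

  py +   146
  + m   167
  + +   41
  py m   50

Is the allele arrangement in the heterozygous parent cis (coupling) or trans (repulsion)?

trans

The two most frequent classes are + m (167) and py + (146); these are the parental (non-recombinant) types.
So the F1 carried + m on one chromosome and py + on the other — the recessive alleles are on opposite chromosomes (trans / repulsion).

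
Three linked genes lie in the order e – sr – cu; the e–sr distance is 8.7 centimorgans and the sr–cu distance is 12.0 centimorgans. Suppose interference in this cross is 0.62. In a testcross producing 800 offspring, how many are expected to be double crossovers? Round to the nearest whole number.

Map distances give recombination frequencies of 0.087 and 0.120 for the two intervals.
With interference 0.62 (so coincidence = 0.38), expected double-crossover frequency = 0.087 × 0.120 × 0.38 = 0.00397.
Expected number = 0.00397 × 800 = 3.17 ≈ 3.

3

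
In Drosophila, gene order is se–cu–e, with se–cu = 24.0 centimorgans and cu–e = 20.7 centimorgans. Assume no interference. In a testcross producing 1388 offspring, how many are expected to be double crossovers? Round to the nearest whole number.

69

Map distances give recombination frequencies of 0.240 and 0.207 for the two intervals.
With no interference, expected double-crossover frequency = 0.240 × 0.207 = 0.04968.
Expected number = 0.04968 × 1388 = 68.96 ≈ 69.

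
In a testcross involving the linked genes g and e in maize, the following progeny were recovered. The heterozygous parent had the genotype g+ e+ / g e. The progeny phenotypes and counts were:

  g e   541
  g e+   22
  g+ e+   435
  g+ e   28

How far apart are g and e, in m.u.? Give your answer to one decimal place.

4.9 m.u.

The recombinant classes are g+ e and g e+: 28 + 22 = 50.
Recombination frequency = 50/1026 = 0.0487 ≈ 4.9%, i.e. 4.9 m.u.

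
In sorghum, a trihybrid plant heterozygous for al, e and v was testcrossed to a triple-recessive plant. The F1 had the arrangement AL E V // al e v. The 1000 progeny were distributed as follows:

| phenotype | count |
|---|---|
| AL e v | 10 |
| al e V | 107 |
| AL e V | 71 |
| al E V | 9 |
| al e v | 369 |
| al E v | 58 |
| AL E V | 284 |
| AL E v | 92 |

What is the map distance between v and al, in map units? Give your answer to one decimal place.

21.8 map units

The two rarest classes, al E V and AL e v, are the double crossovers. Comparing them with the parentals, only the al allele has switched, so al is the middle locus and the order is v – al – e.
Crossovers in the v–al interval produce the single-crossover classes AL E v and al e V (92 + 107 = 199) plus the double crossovers (19).
RF(v–al) = (199 + 19) / 1000 = 218/1000 = 0.2180 → 21.8 map units.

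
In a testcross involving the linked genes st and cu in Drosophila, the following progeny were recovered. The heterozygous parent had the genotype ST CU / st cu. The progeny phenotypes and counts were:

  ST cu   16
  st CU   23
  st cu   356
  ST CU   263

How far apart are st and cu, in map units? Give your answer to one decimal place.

5.9 map units

The recombinant classes are ST cu and st CU: 16 + 23 = 39.
Recombination frequency = 39/658 = 0.0593 ≈ 5.9%, i.e. 5.9 map units.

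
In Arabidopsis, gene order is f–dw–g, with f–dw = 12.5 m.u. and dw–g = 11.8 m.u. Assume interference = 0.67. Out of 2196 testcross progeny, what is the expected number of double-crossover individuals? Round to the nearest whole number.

Map distances give recombination frequencies of 0.125 and 0.118 for the two intervals.
With interference 0.67 (so coincidence = 0.33), expected double-crossover frequency = 0.125 × 0.118 × 0.33 = 0.00487.
Expected number = 0.00487 × 2196 = 10.69 ≈ 11.

11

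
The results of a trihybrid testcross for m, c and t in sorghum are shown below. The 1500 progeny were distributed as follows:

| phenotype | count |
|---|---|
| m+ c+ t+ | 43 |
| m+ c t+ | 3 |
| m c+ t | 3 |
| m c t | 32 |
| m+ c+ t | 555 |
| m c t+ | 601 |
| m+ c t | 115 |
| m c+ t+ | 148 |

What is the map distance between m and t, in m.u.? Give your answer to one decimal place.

5.4 m.u.

The two most frequent reciprocal classes, m c t+ and m+ c+ t, are the parental types, so the F1 was m c t+ / m+ c+ t.
The two rarest classes, m+ c t+ and m c+ t, are the double crossovers. Comparing them with the parentals, only the m allele has switched, so m is the middle locus and the order is c – m – t.
Crossovers in the m–t interval produce the single-crossover classes m c t and m+ c+ t+ (32 + 43 = 75) plus the double crossovers (6).
RF(m–t) = (75 + 6) / 1500 = 81/1500 = 0.0540 → 5.4 m.u.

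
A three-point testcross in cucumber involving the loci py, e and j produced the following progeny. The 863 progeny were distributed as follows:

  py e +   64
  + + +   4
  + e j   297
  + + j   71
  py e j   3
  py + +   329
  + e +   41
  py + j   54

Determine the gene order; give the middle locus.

The two most frequent reciprocal classes, + e j and py + +, are the parental types, so the F1 was + e j / py + +.
The two rarest classes, py e j and + + +, are the double crossovers. Comparing them with the parentals, only the py allele has switched, so py is the middle locus and the order is j – py – e.

py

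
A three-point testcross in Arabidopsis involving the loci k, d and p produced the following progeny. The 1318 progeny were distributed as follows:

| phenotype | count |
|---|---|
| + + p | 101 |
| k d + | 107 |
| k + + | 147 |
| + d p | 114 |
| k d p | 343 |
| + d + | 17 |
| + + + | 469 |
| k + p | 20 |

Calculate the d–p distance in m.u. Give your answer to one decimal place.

18.6 m.u.

The two most frequent reciprocal classes, + + + and k d p, are the parental types, so the F1 was + + + / k d p.
The two rarest classes, + d + and k + p, are the double crossovers. Comparing them with the parentals, only the d allele has switched, so d is the middle locus and the order is p – d – k.
Crossovers in the p–d interval produce the single-crossover classes + + p and k d + (101 + 107 = 208) plus the double crossovers (37).
RF(p–d) = (208 + 37) / 1318 = 245/1318 = 0.1859 → 18.6 m.u.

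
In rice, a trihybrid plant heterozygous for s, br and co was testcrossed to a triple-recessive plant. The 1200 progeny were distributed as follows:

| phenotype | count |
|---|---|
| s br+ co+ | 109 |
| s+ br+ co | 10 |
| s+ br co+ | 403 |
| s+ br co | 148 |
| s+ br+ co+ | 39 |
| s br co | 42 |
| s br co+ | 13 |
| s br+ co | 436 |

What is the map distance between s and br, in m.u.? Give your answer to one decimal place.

The two most frequent reciprocal classes, s br+ co and s+ br co+, are the parental types, so the F1 was s br+ co / s+ br co+.
The two rarest classes, s+ br+ co and s br co+, are the double crossovers. Comparing them with the parentals, only the s allele has switched, so s is the middle locus and the order is co – s – br.
Crossovers in the s–br interval produce the single-crossover classes s br co and s+ br+ co+ (42 + 39 = 81) plus the double crossovers (23).
RF(s–br) = (81 + 23) / 1200 = 104/1200 = 0.0867 → 8.7 m.u.

8.7 m.u.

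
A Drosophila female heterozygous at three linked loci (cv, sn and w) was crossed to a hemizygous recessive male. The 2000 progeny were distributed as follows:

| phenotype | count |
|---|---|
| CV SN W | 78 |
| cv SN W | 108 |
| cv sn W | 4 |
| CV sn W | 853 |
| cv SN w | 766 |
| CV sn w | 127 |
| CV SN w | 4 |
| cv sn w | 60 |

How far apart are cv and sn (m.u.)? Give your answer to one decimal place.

7.3 m.u.

The two most frequent reciprocal classes, cv SN w and CV sn W, are the parental types, so the F1 was cv SN w / CV sn W.
The two rarest classes, CV SN w and cv sn W, are the double crossovers. Comparing them with the parentals, only the cv allele has switched, so cv is the middle locus and the order is sn – cv – w.
Crossovers in the sn–cv interval produce the single-crossover classes cv sn w and CV SN W (60 + 78 = 138) plus the double crossovers (8).
RF(sn–cv) = (138 + 8) / 2000 = 146/2000 = 0.0730 → 7.3 m.u.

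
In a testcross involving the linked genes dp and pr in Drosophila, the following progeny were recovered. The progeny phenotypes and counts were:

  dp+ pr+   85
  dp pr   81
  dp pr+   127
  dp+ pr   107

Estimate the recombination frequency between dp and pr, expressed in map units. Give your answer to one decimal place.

The two most frequent classes, dp+ pr (107) and dp pr+ (127), are the parental types, so the F1 was dp+ pr / dp pr+.
The recombinant classes are dp+ pr+ and dp pr: 85 + 81 = 166.
Recombination frequency = 166/400 = 0.4150 ≈ 41.5%, i.e. 41.5 map units.

41.5 map units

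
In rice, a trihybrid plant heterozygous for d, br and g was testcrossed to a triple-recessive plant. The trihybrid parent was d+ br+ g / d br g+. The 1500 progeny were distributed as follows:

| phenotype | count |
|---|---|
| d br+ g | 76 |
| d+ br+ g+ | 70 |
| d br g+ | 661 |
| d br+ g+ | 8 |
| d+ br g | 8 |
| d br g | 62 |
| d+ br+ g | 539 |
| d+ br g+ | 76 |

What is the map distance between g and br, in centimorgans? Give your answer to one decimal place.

The two rarest classes, d+ br g and d br+ g+, are the double crossovers. Comparing them with the parentals, only the br allele has switched, so br is the middle locus and the order is g – br – d.
Crossovers in the g–br interval produce the single-crossover classes d+ br+ g+ and d br g (70 + 62 = 132) plus the double crossovers (16).
RF(g–br) = (132 + 16) / 1500 = 148/1500 = 0.0987 → 9.9 centimorgans.

9.9 centimorgans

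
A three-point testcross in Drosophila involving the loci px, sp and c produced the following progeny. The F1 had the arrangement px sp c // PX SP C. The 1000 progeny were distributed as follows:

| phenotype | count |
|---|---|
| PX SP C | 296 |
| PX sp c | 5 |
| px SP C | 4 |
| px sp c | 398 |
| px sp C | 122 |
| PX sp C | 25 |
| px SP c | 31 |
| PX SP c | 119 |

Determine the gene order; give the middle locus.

px

The two rarest classes, PX sp c and px SP C, are the double crossovers. Comparing them with the parentals, only the px allele has switched, so px is the middle locus and the order is sp – px – c.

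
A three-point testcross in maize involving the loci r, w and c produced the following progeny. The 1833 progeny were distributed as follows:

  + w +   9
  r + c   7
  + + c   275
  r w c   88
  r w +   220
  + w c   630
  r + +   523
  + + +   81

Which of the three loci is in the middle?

The two most frequent reciprocal classes, r + + and + w c, are the parental types, so the F1 was r + + / + w c.
The two rarest classes, r + c and + w +, are the double crossovers. Comparing them with the parentals, only the c allele has switched, so c is the middle locus and the order is w – c – r.

c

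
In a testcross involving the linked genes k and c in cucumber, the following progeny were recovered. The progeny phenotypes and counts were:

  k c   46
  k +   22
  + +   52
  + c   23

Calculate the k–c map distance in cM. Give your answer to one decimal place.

31.5 cM

The two most frequent classes, + + (52) and k c (46), are the parental types, so the F1 was + + / k c.
The recombinant classes are + c and k +: 23 + 22 = 45.
Recombination frequency = 45/143 = 0.3147 ≈ 31.5%, i.e. 31.5 cM.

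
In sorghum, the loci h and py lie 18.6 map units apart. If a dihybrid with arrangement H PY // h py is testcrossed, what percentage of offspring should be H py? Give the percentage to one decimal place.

9.3%

A map distance of 18.6 map units corresponds to a recombination frequency of 0.186.
The F1 is H PY / h py, so H py is a recombinant gamete class with expected frequency r/2 = 0.186/2 = 0.0930.
That is 0.0930 = 9.3% of the progeny.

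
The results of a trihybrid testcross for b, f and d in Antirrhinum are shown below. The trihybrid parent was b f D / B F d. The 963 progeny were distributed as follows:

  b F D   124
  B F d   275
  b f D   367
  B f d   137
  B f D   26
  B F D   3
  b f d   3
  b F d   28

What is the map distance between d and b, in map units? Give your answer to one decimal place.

6.2 map units

The two rarest classes, b f d and B F D, are the double crossovers. Comparing them with the parentals, only the d allele has switched, so d is the middle locus and the order is b – d – f.
Crossovers in the b–d interval produce the single-crossover classes B f D and b F d (26 + 28 = 54) plus the double crossovers (6).
RF(b–d) = (54 + 6) / 963 = 60/963 = 0.0623 → 6.2 map units.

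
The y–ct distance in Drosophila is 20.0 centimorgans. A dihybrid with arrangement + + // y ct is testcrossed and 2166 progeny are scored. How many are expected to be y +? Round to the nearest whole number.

A map distance of 20.0 centimorgans corresponds to a recombination frequency of 0.200.
The F1 is + + / y ct, so y + is a recombinant gamete class with expected frequency r/2 = 0.200/2 = 0.1000.
Expected number = 0.1000 × 2166 = 216.60 ≈ 217.

217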